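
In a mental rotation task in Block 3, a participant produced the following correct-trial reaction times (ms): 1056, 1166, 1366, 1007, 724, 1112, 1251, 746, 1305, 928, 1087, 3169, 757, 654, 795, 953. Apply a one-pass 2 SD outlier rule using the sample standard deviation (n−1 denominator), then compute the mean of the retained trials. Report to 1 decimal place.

n = 16, ΣRT = 18076, M = 1129.750
Σ(x−M)² = 5144911.00; s = √(5144911.00/15) = 585.657
Cutoffs: 1129.750 ± 2·585.657 → [-41.6, 2301.1]
Outside: 3169 → excluded.
Retained (n=15): Σ = 14907, mean = 14907/15 = 993.800

993.8 ms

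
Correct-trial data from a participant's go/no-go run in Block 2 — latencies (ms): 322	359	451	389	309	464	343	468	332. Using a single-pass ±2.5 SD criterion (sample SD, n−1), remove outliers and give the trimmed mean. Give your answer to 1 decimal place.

n = 9, ΣRT = 3437, M = 381.889
Σ(x−M)² = 32408.89; s = √(32408.89/8) = 63.648
Cutoffs: 381.889 ± 2.5·63.648 → [222.8, 541.0]
No RTs fall outside the cutoffs; all 9 retained. Mean = 3437/9 = 381.889

381.9 ms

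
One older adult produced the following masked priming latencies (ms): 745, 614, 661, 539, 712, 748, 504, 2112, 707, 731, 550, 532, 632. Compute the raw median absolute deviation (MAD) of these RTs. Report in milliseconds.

Sorted: 504, 532, 539, 550, 614, 632, 661, 707, 712, 731, 745, 748, 2112 → median = 661
|x − 661|: 84, 47, 0, 122, 51, 87, 157, 1451, 46, 70, 111, 129, 29
Sorted deviations: 0, 29, 46, 47, 51, 70, 84, 87, 111, 122, 129, 157, 1451 → MAD = 84

84 ms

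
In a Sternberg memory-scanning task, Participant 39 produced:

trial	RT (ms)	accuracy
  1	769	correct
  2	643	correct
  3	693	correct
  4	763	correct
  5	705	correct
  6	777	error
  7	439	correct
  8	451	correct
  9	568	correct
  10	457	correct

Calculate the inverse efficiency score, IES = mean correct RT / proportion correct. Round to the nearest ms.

Correct trials (n=9): 769, 643, 693, 763, 705, 439, 451, 568, 457
Mean correct RT = 5488/9 = 609.7778 ms
Proportion correct = 9/10
IES = 609.7778 / (9/10) = 677.531 ms

678 ms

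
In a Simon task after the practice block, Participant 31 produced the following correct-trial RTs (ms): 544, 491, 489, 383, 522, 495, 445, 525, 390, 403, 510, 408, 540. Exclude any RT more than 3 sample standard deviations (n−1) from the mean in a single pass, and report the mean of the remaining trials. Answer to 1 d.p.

n = 13, ΣRT = 6145, M = 472.692
Σ(x−M)² = 41964.77; s = √(41964.77/12) = 59.136
Cutoffs: 472.692 ± 3·59.136 → [295.3, 650.1]
No RTs fall outside the cutoffs; all 13 retained. Mean = 6145/13 = 472.692

472.7 ms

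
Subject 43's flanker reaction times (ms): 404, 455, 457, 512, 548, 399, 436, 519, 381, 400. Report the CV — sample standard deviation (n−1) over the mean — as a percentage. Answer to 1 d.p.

12.9%

n = 10, Σ = 4511, M = 451.1000
Σ(x−M)² = 30444.900; s = √(30444.900/9) = 58.1616
CV = 58.1616 / 451.1000 = 0.12893 = 12.893%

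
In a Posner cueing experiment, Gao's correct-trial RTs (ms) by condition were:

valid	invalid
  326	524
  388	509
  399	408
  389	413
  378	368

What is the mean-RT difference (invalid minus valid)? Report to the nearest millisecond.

68 ms

M(valid) = 1880/5 = 376.000
M(invalid) = 2222/5 = 444.400
Difference = 444.400 − 376.000 = 68.400 ms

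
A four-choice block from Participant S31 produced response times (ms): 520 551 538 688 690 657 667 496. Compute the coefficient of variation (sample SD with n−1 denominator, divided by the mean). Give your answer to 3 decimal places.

n = 8, Σ = 4807, M = 600.8750
Σ(x−M)² = 47036.875; s = √(47036.875/7) = 81.9729
CV = 81.9729 / 600.8750 = 0.13642

0.136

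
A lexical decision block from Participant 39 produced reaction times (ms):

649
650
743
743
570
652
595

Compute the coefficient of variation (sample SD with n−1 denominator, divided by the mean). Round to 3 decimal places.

n = 7, Σ = 4602, M = 657.4286
Σ(x−M)² = 26341.714; s = √(26341.714/6) = 66.2592
CV = 66.2592 / 657.4286 = 0.10079

0.101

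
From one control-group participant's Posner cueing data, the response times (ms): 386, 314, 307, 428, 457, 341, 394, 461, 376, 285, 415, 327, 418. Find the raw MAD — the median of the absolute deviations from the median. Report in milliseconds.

45 ms

Sorted: 285, 307, 314, 327, 341, 376, 386, 394, 415, 418, 428, 457, 461 → median = 386
|x − 386|: 0, 72, 79, 42, 71, 45, 8, 75, 10, 101, 29, 59, 32
Sorted deviations: 0, 8, 10, 29, 32, 42, 45, 59, 71, 72, 75, 79, 101 → MAD = 45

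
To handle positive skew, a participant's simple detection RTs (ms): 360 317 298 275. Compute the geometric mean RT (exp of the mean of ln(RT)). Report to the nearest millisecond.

311 ms

ln(RT): 5.8861, 5.7589, 5.6971, 5.6168
Mean ln(RT) = 22.9589/4 = 5.73972
Geometric mean = exp(5.73972) = 310.98 ms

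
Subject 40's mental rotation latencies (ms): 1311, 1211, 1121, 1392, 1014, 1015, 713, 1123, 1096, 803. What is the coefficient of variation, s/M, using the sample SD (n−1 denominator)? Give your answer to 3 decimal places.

0.193

n = 10, Σ = 10799, M = 1079.9000
Σ(x−M)² = 391650.900; s = √(391650.900/9) = 208.6067
CV = 208.6067 / 1079.9000 = 0.19317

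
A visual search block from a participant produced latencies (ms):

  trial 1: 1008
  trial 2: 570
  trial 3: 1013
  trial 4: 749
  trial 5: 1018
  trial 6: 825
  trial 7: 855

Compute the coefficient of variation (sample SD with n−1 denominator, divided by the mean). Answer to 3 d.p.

n = 7, Σ = 6038, M = 862.5714
Σ(x−M)² = 167901.714; s = √(167901.714/6) = 167.2831
CV = 167.2831 / 862.5714 = 0.19394

0.194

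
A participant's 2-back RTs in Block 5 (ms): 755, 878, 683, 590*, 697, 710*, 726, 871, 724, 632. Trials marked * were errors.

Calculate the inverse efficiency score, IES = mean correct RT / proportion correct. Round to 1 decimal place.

Correct trials (n=8): 755, 878, 683, 697, 726, 871, 724, 632
Mean correct RT = 5966/8 = 745.7500 ms
Proportion correct = 8/10
IES = 745.7500 / (8/10) = 932.188 ms

932.2 ms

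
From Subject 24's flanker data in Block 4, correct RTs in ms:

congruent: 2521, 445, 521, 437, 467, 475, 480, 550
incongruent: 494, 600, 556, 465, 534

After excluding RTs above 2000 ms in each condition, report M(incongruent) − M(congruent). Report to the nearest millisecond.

congruent: exclude 2521
M(congruent) = 3375/7 = 482.143
M(incongruent) = 2649/5 = 529.800
Difference = 529.800 − 482.143 = 47.657 ms

48 ms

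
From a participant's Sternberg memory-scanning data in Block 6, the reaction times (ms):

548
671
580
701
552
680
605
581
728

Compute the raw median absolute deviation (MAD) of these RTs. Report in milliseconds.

57 ms

Sorted: 548, 552, 580, 581, 605, 671, 680, 701, 728 → median = 605
|x − 605|: 57, 66, 25, 96, 53, 75, 0, 24, 123
Sorted deviations: 0, 24, 25, 53, 57, 66, 75, 96, 123 → MAD = 57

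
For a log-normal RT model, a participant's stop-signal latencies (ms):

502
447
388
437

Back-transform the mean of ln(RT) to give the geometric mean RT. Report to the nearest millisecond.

442 ms

ln(RT): 6.2186, 6.1026, 5.9610, 6.0799
Mean ln(RT) = 24.3621/4 = 6.09052
Geometric mean = exp(6.09052) = 441.65 ms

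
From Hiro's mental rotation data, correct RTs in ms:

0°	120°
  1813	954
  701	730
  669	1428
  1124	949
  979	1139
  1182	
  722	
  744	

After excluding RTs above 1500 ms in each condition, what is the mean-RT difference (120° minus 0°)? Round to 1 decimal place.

165.6 ms

0°: exclude 1813
M(0°) = 6121/7 = 874.429
M(120°) = 5200/5 = 1040.000
Difference = 1040.000 − 874.429 = 165.571 ms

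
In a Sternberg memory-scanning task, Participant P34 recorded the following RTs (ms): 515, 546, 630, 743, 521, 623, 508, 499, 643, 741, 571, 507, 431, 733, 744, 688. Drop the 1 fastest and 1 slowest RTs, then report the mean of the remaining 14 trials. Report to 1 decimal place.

Sorted: 431, 499, 507, 508, 515, 521, 546, 571, 623, 630, 643, 688, 733, 741, 743, 744
Drop lowest 1 (431) and highest 1 (744)
Remaining (n=14): Σ = 8468, mean = 8468/14 = 604.857

604.9 ms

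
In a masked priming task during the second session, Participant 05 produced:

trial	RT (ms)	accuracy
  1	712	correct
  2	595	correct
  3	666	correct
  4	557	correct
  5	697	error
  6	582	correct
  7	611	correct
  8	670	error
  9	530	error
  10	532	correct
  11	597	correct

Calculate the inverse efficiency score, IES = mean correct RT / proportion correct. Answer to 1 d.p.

833.9 ms

Correct trials (n=8): 712, 595, 666, 557, 582, 611, 532, 597
Mean correct RT = 4852/8 = 606.5000 ms
Proportion correct = 8/11
IES = 606.5000 / (8/11) = 833.938 ms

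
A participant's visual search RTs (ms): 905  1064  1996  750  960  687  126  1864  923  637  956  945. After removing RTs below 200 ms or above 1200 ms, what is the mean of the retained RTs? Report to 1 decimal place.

869.7 ms

Excluded: 126, 1864, 1996
Retained (n=9): Σ = 7827
Mean = 7827/9 = 869.6667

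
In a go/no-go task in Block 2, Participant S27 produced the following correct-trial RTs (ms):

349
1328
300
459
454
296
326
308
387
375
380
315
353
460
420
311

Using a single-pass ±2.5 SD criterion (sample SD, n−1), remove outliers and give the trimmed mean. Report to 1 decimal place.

366.2 ms

n = 16, ΣRT = 6821, M = 426.312
Σ(x−M)² = 916409.44; s = √(916409.44/15) = 247.172
Cutoffs: 426.312 ± 2.5·247.172 → [-191.6, 1044.2]
Outside: 1328 → excluded.
Retained (n=15): Σ = 5493, mean = 5493/15 = 366.200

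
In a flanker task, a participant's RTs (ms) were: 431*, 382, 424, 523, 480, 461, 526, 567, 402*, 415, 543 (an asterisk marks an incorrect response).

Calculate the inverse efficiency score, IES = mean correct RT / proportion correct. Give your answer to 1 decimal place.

586.8 ms

Correct trials (n=9): 382, 424, 523, 480, 461, 526, 567, 415, 543
Mean correct RT = 4321/9 = 480.1111 ms
Proportion correct = 9/11
IES = 480.1111 / (9/11) = 586.802 ms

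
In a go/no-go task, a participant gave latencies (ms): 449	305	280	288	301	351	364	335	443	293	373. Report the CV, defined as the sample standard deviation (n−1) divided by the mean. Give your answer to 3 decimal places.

n = 11, Σ = 3782, M = 343.8182
Σ(x−M)² = 35399.636; s = √(35399.636/10) = 59.4976
CV = 59.4976 / 343.8182 = 0.17305

0.173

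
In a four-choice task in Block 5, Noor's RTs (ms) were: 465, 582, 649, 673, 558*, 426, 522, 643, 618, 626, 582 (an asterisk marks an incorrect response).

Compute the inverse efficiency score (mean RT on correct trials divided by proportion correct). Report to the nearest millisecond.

636 ms

Correct trials (n=10): 465, 582, 649, 673, 426, 522, 643, 618, 626, 582
Mean correct RT = 5786/10 = 578.6000 ms
Proportion correct = 10/11
IES = 578.6000 / (10/11) = 636.460 ms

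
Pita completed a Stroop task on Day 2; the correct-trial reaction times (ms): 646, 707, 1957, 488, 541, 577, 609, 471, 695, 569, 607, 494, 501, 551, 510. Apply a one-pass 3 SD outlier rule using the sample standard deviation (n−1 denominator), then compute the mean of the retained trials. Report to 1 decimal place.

569.0 ms

n = 15, ΣRT = 9923, M = 661.533
Σ(x−M)² = 1873067.73; s = √(1873067.73/14) = 365.774
Cutoffs: 661.533 ± 3·365.774 → [-435.8, 1758.9]
Outside: 1957 → excluded.
Retained (n=14): Σ = 7966, mean = 7966/14 = 569.000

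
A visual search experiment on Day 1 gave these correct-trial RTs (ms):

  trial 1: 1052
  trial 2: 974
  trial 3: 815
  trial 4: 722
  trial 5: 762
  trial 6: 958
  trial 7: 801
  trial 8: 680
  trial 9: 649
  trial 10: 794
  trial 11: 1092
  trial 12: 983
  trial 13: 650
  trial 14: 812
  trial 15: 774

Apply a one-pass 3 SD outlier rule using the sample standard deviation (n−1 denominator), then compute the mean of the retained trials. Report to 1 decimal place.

834.5 ms

n = 15, ΣRT = 12518, M = 834.533
Σ(x−M)² = 287919.73; s = √(287919.73/14) = 143.407
Cutoffs: 834.533 ± 3·143.407 → [404.3, 1264.8]
No RTs fall outside the cutoffs; all 15 retained. Mean = 12518/15 = 834.533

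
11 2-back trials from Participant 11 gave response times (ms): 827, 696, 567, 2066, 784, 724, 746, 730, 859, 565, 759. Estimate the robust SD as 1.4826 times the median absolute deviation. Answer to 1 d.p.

Sorted: 565, 567, 696, 724, 730, 746, 759, 784, 827, 859, 2066 → median = 746
|x − 746| sorted: 0, 13, 16, 22, 38, 50, 81, 113, 179, 181, 1320 → MAD = 50
Robust SD ≈ 1.4826 × 50 = 74.130

74.1 ms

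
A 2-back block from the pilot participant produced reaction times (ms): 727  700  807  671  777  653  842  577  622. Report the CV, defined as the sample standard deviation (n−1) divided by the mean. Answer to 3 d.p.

n = 9, Σ = 6376, M = 708.4444
Σ(x−M)² = 61892.222; s = √(61892.222/8) = 87.9575
CV = 87.9575 / 708.4444 = 0.12416

0.124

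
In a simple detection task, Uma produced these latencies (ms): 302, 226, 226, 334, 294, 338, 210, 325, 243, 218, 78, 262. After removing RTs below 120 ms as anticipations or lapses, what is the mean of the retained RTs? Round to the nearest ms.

271 ms

Excluded: 78
Retained (n=11): Σ = 2978
Mean = 2978/11 = 270.7273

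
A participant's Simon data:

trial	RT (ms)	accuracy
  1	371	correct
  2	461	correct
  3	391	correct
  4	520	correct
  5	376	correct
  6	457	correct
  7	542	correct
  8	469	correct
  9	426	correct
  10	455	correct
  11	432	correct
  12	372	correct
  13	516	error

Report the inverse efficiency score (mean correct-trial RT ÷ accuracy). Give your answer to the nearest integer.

Correct trials (n=12): 371, 461, 391, 520, 376, 457, 542, 469, 426, 455, 432, 372
Mean correct RT = 5272/12 = 439.3333 ms
Proportion correct = 12/13
IES = 439.3333 / (12/13) = 475.944 ms

476 ms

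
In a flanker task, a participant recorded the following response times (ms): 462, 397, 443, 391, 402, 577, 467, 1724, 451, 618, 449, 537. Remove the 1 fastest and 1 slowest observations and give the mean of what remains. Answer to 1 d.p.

480.3 ms

Sorted: 391, 397, 402, 443, 449, 451, 462, 467, 537, 577, 618, 1724
Drop lowest 1 (391) and highest 1 (1724)
Remaining (n=10): Σ = 4803, mean = 4803/10 = 480.300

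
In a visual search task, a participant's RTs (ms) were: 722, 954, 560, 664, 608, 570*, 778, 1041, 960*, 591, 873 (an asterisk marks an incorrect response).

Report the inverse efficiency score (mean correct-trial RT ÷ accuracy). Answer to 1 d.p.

Correct trials (n=9): 722, 954, 560, 664, 608, 778, 1041, 591, 873
Mean correct RT = 6791/9 = 754.5556 ms
Proportion correct = 9/11
IES = 754.5556 / (9/11) = 922.235 ms

922.2 ms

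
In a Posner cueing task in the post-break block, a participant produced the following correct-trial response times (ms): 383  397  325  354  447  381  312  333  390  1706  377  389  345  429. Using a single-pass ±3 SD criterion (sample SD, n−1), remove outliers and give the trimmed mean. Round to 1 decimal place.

374.0 ms

n = 14, ΣRT = 6568, M = 469.143
Σ(x−M)² = 1666163.71; s = √(1666163.71/13) = 358.003
Cutoffs: 469.143 ± 3·358.003 → [-604.9, 1543.2]
Outside: 1706 → excluded.
Retained (n=13): Σ = 4862, mean = 4862/13 = 374.000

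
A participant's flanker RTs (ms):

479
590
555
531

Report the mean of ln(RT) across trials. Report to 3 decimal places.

ln(RT): 6.1717, 6.3801, 6.3190, 6.2748
Σ ln(RT) = 25.1456
Mean = 25.1456/4 = 6.28639

6.286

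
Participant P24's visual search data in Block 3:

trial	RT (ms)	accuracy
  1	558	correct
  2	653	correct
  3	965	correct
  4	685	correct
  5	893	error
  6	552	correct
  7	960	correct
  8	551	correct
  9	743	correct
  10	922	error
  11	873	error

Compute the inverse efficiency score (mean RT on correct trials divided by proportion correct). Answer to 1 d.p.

974.0 ms

Correct trials (n=8): 558, 653, 965, 685, 552, 960, 551, 743
Mean correct RT = 5667/8 = 708.3750 ms
Proportion correct = 8/11
IES = 708.3750 / (8/11) = 974.016 ms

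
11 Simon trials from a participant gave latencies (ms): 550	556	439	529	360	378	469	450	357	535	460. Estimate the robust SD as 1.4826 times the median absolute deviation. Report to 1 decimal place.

111.2 ms

Sorted: 357, 360, 378, 439, 450, 460, 469, 529, 535, 550, 556 → median = 460
|x − 460| sorted: 0, 9, 10, 21, 69, 75, 82, 90, 96, 100, 103 → MAD = 75
Robust SD ≈ 1.4826 × 75 = 111.195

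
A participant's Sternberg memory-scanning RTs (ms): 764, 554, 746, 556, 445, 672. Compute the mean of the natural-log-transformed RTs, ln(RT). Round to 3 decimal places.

ln(RT): 6.6386, 6.3172, 6.6147, 6.3208, 6.0981, 6.5103
Σ ln(RT) = 38.4996
Mean = 38.4996/6 = 6.41659

6.417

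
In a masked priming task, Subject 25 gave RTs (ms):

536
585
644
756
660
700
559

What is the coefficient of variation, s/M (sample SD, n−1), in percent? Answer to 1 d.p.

n = 7, Σ = 4440, M = 634.2857
Σ(x−M)² = 37645.429; s = √(37645.429/6) = 79.2101
CV = 79.2101 / 634.2857 = 0.12488 = 12.488%

12.5%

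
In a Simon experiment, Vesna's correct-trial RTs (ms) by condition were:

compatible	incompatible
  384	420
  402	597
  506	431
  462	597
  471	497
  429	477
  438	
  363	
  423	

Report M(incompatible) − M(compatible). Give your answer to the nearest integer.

72 ms

M(compatible) = 3878/9 = 430.889
M(incompatible) = 3019/6 = 503.167
Difference = 503.167 − 430.889 = 72.278 ms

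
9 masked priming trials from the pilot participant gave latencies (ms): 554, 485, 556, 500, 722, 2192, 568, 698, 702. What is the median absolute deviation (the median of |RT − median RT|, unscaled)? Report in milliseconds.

Sorted: 485, 500, 554, 556, 568, 698, 702, 722, 2192 → median = 568
|x − 568|: 14, 83, 12, 68, 154, 1624, 0, 130, 134
Sorted deviations: 0, 12, 14, 68, 83, 130, 134, 154, 1624 → MAD = 83

83 ms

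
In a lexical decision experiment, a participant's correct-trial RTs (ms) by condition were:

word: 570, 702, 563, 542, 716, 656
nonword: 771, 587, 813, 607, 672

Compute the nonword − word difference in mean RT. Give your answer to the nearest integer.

65 ms

M(word) = 3749/6 = 624.833
M(nonword) = 3450/5 = 690.000
Difference = 690.000 − 624.833 = 65.167 ms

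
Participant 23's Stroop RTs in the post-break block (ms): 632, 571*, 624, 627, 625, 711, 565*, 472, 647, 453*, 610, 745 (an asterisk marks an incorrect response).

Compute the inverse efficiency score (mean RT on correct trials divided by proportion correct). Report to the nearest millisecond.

843 ms

Correct trials (n=9): 632, 624, 627, 625, 711, 472, 647, 610, 745
Mean correct RT = 5693/9 = 632.5556 ms
Proportion correct = 9/12
IES = 632.5556 / (9/12) = 843.407 ms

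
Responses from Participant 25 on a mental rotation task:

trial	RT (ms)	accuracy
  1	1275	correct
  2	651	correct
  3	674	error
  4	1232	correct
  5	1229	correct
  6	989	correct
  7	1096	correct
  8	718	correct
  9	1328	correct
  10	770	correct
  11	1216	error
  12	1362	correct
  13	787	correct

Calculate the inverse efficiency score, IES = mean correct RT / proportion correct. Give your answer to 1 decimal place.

Correct trials (n=11): 1275, 651, 1232, 1229, 989, 1096, 718, 1328, 770, 1362, 787
Mean correct RT = 11437/11 = 1039.7273 ms
Proportion correct = 11/13
IES = 1039.7273 / (11/13) = 1228.769 ms

1228.8 ms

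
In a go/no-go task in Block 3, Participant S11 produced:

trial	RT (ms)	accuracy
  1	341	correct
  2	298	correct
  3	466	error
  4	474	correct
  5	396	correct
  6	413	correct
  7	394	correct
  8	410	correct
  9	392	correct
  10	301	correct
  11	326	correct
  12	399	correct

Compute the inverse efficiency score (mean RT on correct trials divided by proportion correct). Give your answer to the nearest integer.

Correct trials (n=11): 341, 298, 474, 396, 413, 394, 410, 392, 301, 326, 399
Mean correct RT = 4144/11 = 376.7273 ms
Proportion correct = 11/12
IES = 376.7273 / (11/12) = 410.975 ms

411 ms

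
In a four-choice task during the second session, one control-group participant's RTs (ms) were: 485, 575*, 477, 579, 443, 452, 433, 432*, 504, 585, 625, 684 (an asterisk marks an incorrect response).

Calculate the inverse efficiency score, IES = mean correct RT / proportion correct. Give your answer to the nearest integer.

Correct trials (n=10): 485, 477, 579, 443, 452, 433, 504, 585, 625, 684
Mean correct RT = 5267/10 = 526.7000 ms
Proportion correct = 10/12
IES = 526.7000 / (10/12) = 632.040 ms

632 ms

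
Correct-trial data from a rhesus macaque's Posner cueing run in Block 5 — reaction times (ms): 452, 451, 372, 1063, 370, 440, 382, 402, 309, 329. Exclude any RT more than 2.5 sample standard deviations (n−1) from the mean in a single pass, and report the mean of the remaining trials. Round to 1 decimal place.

n = 10, ΣRT = 4570, M = 457.000
Σ(x−M)² = 429318.00; s = √(429318.00/9) = 218.408
Cutoffs: 457.000 ± 2.5·218.408 → [-89.0, 1003.0]
Outside: 1063 → excluded.
Retained (n=9): Σ = 3507, mean = 3507/9 = 389.667

389.7 ms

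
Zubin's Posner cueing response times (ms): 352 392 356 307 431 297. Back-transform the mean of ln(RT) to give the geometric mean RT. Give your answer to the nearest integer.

ln(RT): 5.8636, 5.9713, 5.8749, 5.7268, 6.0661, 5.6937
Mean ln(RT) = 35.1965/6 = 5.86609
Geometric mean = exp(5.86609) = 352.86 ms

353 ms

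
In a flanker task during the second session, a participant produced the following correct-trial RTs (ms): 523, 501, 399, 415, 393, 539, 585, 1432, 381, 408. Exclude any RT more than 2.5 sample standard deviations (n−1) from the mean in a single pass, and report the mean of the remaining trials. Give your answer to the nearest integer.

n = 10, ΣRT = 5576, M = 557.600
Σ(x−M)² = 896222.40; s = √(896222.40/9) = 315.563
Cutoffs: 557.600 ± 2.5·315.563 → [-231.3, 1346.5]
Outside: 1432 → excluded.
Retained (n=9): Σ = 4144, mean = 4144/9 = 460.444

460 ms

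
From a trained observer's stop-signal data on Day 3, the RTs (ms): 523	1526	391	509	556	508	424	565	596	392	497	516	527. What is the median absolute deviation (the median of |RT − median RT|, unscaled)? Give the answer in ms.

40 ms

Sorted: 391, 392, 424, 497, 508, 509, 516, 523, 527, 556, 565, 596, 1526 → median = 516
|x − 516|: 7, 1010, 125, 7, 40, 8, 92, 49, 80, 124, 19, 0, 11
Sorted deviations: 0, 7, 7, 8, 11, 19, 40, 49, 80, 92, 124, 125, 1010 → MAD = 40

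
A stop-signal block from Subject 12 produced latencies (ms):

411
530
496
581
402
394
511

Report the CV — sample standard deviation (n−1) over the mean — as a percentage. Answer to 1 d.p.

n = 7, Σ = 3325, M = 475.0000
Σ(x−M)² = 31984.000; s = √(31984.000/6) = 73.0114
CV = 73.0114 / 475.0000 = 0.15371 = 15.371%

15.4%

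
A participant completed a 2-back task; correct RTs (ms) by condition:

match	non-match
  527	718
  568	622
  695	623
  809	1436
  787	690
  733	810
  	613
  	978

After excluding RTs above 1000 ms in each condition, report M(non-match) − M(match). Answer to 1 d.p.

non-match: exclude 1436
M(match) = 4119/6 = 686.500
M(non-match) = 5054/7 = 722.000
Difference = 722.000 − 686.500 = 35.500 ms

35.5 ms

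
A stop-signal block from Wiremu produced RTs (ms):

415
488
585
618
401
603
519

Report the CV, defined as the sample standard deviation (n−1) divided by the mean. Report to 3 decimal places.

n = 7, Σ = 3629, M = 518.4286
Σ(x−M)² = 46911.714; s = √(46911.714/6) = 88.4230
CV = 88.4230 / 518.4286 = 0.17056

0.171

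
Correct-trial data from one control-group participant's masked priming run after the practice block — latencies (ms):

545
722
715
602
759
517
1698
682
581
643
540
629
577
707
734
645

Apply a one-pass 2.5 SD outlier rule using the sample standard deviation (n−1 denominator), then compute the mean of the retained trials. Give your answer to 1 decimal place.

639.9 ms

n = 16, ΣRT = 11296, M = 706.000
Σ(x−M)² = 1134470.00; s = √(1134470.00/15) = 275.012
Cutoffs: 706.000 ± 2.5·275.012 → [18.5, 1393.5]
Outside: 1698 → excluded.
Retained (n=15): Σ = 9598, mean = 9598/15 = 639.867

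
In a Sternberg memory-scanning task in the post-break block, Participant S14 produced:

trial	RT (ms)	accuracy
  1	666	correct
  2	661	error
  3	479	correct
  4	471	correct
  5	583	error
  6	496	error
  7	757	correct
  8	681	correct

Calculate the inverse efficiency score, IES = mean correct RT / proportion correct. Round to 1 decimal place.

Correct trials (n=5): 666, 479, 471, 757, 681
Mean correct RT = 3054/5 = 610.8000 ms
Proportion correct = 5/8
IES = 610.8000 / (5/8) = 977.280 ms

977.3 ms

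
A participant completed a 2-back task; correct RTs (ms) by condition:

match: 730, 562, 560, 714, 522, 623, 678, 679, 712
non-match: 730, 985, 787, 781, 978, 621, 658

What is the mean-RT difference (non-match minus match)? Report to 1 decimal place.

149.2 ms

M(match) = 5780/9 = 642.222
M(non-match) = 5540/7 = 791.429
Difference = 791.429 − 642.222 = 149.206 ms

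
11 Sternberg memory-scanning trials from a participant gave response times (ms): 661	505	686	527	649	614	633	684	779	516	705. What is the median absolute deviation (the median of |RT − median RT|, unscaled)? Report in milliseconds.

37 ms

Sorted: 505, 516, 527, 614, 633, 649, 661, 684, 686, 705, 779 → median = 649
|x − 649|: 12, 144, 37, 122, 0, 35, 16, 35, 130, 133, 56
Sorted deviations: 0, 12, 16, 35, 35, 37, 56, 122, 130, 133, 144 → MAD = 37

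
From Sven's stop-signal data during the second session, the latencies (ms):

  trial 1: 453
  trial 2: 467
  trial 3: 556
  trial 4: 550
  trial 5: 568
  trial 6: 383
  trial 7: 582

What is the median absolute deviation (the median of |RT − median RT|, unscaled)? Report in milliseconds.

32 ms

Sorted: 383, 453, 467, 550, 556, 568, 582 → median = 550
|x − 550|: 97, 83, 6, 0, 18, 167, 32
Sorted deviations: 0, 6, 18, 32, 83, 97, 167 → MAD = 32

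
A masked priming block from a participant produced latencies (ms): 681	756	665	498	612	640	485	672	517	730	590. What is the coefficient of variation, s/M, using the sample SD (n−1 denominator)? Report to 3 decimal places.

n = 11, Σ = 6846, M = 622.3636
Σ(x−M)² = 84066.545; s = √(84066.545/10) = 91.6878
CV = 91.6878 / 622.3636 = 0.14732

0.147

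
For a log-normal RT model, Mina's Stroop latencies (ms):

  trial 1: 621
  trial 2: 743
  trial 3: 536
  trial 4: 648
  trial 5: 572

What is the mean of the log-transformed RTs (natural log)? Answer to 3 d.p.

ln(RT): 6.4313, 6.6107, 6.2841, 6.4739, 6.3491
Σ ln(RT) = 32.1492
Mean = 32.1492/5 = 6.42984

6.430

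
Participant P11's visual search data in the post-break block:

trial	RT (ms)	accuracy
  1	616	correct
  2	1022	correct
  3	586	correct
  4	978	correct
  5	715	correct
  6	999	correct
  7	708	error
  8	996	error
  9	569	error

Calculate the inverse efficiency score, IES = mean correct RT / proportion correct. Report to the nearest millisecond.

Correct trials (n=6): 616, 1022, 586, 978, 715, 999
Mean correct RT = 4916/6 = 819.3333 ms
Proportion correct = 6/9
IES = 819.3333 / (6/9) = 1229.000 ms

1229 ms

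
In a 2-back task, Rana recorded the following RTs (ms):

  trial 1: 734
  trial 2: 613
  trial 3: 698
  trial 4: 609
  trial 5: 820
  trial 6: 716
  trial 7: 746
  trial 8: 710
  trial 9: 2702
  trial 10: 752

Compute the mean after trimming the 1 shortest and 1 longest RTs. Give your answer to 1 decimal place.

723.6 ms

Sorted: 609, 613, 698, 710, 716, 734, 746, 752, 820, 2702
Drop lowest 1 (609) and highest 1 (2702)
Remaining (n=8): Σ = 5789, mean = 5789/8 = 723.625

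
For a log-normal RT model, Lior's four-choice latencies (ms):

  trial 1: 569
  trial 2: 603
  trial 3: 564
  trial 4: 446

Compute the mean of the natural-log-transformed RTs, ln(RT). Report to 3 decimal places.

6.295

ln(RT): 6.3439, 6.4019, 6.3351, 6.1003
Σ ln(RT) = 25.1812
Mean = 25.1812/4 = 6.29529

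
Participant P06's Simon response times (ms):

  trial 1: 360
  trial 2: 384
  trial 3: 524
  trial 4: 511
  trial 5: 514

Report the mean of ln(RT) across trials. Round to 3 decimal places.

ln(RT): 5.8861, 5.9506, 6.2615, 6.2364, 6.2422
Σ ln(RT) = 30.5768
Mean = 30.5768/5 = 6.11537

6.115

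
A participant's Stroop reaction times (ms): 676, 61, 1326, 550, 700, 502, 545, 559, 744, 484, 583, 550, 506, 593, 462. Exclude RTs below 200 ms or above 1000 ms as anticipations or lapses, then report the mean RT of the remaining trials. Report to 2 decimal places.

573.38 ms

Excluded: 61, 1326
Retained (n=13): Σ = 7454
Mean = 7454/13 = 573.3846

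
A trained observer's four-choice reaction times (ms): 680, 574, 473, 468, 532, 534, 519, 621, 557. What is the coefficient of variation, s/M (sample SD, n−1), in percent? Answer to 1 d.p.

n = 9, Σ = 4958, M = 550.8889
Σ(x−M)² = 36752.889; s = √(36752.889/8) = 67.7799
CV = 67.7799 / 550.8889 = 0.12304 = 12.304%

12.3%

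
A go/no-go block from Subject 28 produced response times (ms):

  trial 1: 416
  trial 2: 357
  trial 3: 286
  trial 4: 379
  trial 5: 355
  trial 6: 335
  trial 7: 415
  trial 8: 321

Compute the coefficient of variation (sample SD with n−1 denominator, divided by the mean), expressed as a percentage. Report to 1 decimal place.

n = 8, Σ = 2864, M = 358.0000
Σ(x−M)² = 14146.000; s = √(14146.000/7) = 44.9539
CV = 44.9539 / 358.0000 = 0.12557 = 12.557%

12.6%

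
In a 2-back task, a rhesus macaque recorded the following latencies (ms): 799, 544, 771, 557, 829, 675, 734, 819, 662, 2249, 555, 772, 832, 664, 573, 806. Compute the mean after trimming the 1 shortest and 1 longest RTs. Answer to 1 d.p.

Sorted: 544, 555, 557, 573, 662, 664, 675, 734, 771, 772, 799, 806, 819, 829, 832, 2249
Drop lowest 1 (544) and highest 1 (2249)
Remaining (n=14): Σ = 10048, mean = 10048/14 = 717.714

717.7 ms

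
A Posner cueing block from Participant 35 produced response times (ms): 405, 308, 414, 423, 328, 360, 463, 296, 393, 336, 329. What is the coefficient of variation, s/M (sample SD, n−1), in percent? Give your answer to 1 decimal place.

14.6%

n = 11, Σ = 4055, M = 368.6364
Σ(x−M)² = 29148.545; s = √(29148.545/10) = 53.9894
CV = 53.9894 / 368.6364 = 0.14646 = 14.646%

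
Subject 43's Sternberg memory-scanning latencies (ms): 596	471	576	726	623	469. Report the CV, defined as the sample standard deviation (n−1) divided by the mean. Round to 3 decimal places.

n = 6, Σ = 3461, M = 576.8333
Σ(x−M)² = 47578.833; s = √(47578.833/5) = 97.5488
CV = 97.5488 / 576.8333 = 0.16911

0.169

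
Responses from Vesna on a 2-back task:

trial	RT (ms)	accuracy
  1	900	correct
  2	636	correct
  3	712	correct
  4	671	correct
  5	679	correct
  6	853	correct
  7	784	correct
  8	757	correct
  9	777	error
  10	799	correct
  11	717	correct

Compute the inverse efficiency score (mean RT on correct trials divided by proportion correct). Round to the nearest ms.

Correct trials (n=10): 900, 636, 712, 671, 679, 853, 784, 757, 799, 717
Mean correct RT = 7508/10 = 750.8000 ms
Proportion correct = 10/11
IES = 750.8000 / (10/11) = 825.880 ms

826 ms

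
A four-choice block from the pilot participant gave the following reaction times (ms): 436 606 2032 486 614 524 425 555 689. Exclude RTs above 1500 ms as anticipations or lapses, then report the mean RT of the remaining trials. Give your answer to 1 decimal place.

541.9 ms

Excluded: 2032
Retained (n=8): Σ = 4335
Mean = 4335/8 = 541.8750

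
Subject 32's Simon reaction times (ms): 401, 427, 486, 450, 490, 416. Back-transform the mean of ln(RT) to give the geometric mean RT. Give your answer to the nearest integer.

ln(RT): 5.9940, 6.0568, 6.1862, 6.1092, 6.1944, 6.0307
Mean ln(RT) = 36.5713/6 = 6.09522
Geometric mean = exp(6.09522) = 443.73 ms

444 ms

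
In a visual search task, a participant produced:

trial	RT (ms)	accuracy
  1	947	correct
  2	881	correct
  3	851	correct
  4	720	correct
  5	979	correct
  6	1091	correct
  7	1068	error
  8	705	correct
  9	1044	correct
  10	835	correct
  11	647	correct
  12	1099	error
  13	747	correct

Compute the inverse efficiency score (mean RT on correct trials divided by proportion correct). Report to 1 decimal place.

1015.0 ms

Correct trials (n=11): 947, 881, 851, 720, 979, 1091, 705, 1044, 835, 647, 747
Mean correct RT = 9447/11 = 858.8182 ms
Proportion correct = 11/13
IES = 858.8182 / (11/13) = 1014.967 ms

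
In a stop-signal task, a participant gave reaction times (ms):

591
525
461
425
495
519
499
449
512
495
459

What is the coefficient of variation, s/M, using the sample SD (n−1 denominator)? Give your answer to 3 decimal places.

0.092

n = 11, Σ = 5430, M = 493.6364
Σ(x−M)² = 20444.545; s = √(20444.545/10) = 45.2156
CV = 45.2156 / 493.6364 = 0.09160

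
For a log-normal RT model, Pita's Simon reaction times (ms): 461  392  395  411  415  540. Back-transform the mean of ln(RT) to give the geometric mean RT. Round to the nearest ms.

433 ms

ln(RT): 6.1334, 5.9713, 5.9789, 6.0186, 6.0283, 6.2916
Mean ln(RT) = 36.4220/6 = 6.07033
Geometric mean = exp(6.07033) = 432.82 ms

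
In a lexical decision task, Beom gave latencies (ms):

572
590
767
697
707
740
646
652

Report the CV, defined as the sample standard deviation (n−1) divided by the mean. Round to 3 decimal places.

0.103

n = 8, Σ = 5371, M = 671.3750
Σ(x−M)² = 33295.875; s = √(33295.875/7) = 68.9678
CV = 68.9678 / 671.3750 = 0.10273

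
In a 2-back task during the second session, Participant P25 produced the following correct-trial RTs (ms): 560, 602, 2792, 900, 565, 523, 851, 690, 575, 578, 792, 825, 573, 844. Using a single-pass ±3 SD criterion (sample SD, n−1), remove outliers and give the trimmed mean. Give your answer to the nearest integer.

683 ms

n = 14, ΣRT = 11670, M = 833.571
Σ(x−M)² = 4359807.43; s = √(4359807.43/13) = 579.111
Cutoffs: 833.571 ± 3·579.111 → [-903.8, 2570.9]
Outside: 2792 → excluded.
Retained (n=13): Σ = 8878, mean = 8878/13 = 682.923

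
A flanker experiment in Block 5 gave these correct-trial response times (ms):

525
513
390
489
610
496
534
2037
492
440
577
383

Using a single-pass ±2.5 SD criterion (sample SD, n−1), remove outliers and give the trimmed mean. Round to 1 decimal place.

495.4 ms

n = 12, ΣRT = 7486, M = 623.833
Σ(x−M)² = 2227921.67; s = √(2227921.67/11) = 450.043
Cutoffs: 623.833 ± 2.5·450.043 → [-501.3, 1748.9]
Outside: 2037 → excluded.
Retained (n=11): Σ = 5449, mean = 5449/11 = 495.364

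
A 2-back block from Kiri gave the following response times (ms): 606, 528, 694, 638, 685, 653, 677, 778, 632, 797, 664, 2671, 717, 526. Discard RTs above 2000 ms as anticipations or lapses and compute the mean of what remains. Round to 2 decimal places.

Excluded: 2671
Retained (n=13): Σ = 8595
Mean = 8595/13 = 661.1538

661.15 ms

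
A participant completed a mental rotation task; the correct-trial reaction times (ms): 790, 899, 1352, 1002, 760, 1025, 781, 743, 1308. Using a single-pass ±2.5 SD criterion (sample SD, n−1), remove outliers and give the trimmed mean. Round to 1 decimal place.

962.2 ms

n = 9, ΣRT = 8660, M = 962.222
Σ(x−M)² = 432463.56; s = √(432463.56/8) = 232.504
Cutoffs: 962.222 ± 2.5·232.504 → [381.0, 1543.5]
No RTs fall outside the cutoffs; all 9 retained. Mean = 8660/9 = 962.222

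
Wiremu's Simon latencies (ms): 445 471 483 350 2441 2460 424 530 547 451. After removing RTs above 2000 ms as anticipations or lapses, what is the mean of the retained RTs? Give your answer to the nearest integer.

463 ms

Excluded: 2441, 2460
Retained (n=8): Σ = 3701
Mean = 3701/8 = 462.6250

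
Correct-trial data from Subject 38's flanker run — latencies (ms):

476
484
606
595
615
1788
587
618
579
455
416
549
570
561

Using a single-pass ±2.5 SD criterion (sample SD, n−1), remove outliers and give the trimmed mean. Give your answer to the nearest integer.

n = 14, ΣRT = 8899, M = 635.643
Σ(x−M)² = 1483513.21; s = √(1483513.21/13) = 337.811
Cutoffs: 635.643 ± 2.5·337.811 → [-208.9, 1480.2]
Outside: 1788 → excluded.
Retained (n=13): Σ = 7111, mean = 7111/13 = 547.000

547 ms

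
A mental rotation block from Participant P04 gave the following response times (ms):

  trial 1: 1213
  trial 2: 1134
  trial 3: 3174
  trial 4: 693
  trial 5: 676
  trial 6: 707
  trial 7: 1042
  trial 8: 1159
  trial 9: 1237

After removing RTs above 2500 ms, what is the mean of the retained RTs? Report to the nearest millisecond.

Excluded: 3174
Retained (n=8): Σ = 7861
Mean = 7861/8 = 982.6250

983 ms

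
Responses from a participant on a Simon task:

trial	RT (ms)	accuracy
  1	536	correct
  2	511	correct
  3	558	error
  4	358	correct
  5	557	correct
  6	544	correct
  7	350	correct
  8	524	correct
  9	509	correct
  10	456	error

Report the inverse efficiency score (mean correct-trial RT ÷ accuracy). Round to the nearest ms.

608 ms

Correct trials (n=8): 536, 511, 358, 557, 544, 350, 524, 509
Mean correct RT = 3889/8 = 486.1250 ms
Proportion correct = 8/10
IES = 486.1250 / (8/10) = 607.656 ms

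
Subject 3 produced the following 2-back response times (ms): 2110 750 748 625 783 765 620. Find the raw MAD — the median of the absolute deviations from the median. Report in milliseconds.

Sorted: 620, 625, 748, 750, 765, 783, 2110 → median = 750
|x − 750|: 1360, 0, 2, 125, 33, 15, 130
Sorted deviations: 0, 2, 15, 33, 125, 130, 1360 → MAD = 33

33 ms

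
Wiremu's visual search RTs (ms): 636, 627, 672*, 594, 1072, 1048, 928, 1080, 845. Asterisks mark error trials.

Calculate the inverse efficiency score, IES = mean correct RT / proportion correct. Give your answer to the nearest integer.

960 ms

Correct trials (n=8): 636, 627, 594, 1072, 1048, 928, 1080, 845
Mean correct RT = 6830/8 = 853.7500 ms
Proportion correct = 8/9
IES = 853.7500 / (8/9) = 960.469 ms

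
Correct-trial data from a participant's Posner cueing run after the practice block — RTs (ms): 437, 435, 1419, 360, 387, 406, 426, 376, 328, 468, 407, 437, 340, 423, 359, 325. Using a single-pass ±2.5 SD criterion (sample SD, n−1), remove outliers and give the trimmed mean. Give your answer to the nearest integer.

394 ms

n = 16, ΣRT = 7333, M = 458.312
Σ(x−M)² = 1012267.44; s = √(1012267.44/15) = 259.778
Cutoffs: 458.312 ± 2.5·259.778 → [-191.1, 1107.8]
Outside: 1419 → excluded.
Retained (n=15): Σ = 5914, mean = 5914/15 = 394.267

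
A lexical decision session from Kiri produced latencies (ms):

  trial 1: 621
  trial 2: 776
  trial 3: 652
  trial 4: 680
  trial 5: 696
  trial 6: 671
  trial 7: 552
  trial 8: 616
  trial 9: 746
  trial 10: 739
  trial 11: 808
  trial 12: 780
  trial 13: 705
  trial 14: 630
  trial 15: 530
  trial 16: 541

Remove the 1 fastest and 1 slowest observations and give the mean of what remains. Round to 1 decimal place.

Sorted: 530, 541, 552, 616, 621, 630, 652, 671, 680, 696, 705, 739, 746, 776, 780, 808
Drop lowest 1 (530) and highest 1 (808)
Remaining (n=14): Σ = 9405, mean = 9405/14 = 671.786

671.8 ms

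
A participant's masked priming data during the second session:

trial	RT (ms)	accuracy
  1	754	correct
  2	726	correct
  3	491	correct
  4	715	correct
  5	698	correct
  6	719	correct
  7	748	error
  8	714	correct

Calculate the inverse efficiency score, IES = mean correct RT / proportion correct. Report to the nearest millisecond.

Correct trials (n=7): 754, 726, 491, 715, 698, 719, 714
Mean correct RT = 4817/7 = 688.1429 ms
Proportion correct = 7/8
IES = 688.1429 / (7/8) = 786.449 ms

786 ms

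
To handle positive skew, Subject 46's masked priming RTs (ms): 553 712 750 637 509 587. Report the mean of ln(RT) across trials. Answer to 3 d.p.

6.428

ln(RT): 6.3154, 6.5681, 6.6201, 6.4568, 6.2324, 6.3750
Σ ln(RT) = 38.5678
Mean = 38.5678/6 = 6.42796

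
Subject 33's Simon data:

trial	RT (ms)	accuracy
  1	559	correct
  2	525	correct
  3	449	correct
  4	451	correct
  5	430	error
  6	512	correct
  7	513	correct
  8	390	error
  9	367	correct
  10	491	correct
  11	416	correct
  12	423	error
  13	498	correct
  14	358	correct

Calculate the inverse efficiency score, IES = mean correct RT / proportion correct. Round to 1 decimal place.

594.6 ms

Correct trials (n=11): 559, 525, 449, 451, 512, 513, 367, 491, 416, 498, 358
Mean correct RT = 5139/11 = 467.1818 ms
Proportion correct = 11/14
IES = 467.1818 / (11/14) = 594.595 ms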